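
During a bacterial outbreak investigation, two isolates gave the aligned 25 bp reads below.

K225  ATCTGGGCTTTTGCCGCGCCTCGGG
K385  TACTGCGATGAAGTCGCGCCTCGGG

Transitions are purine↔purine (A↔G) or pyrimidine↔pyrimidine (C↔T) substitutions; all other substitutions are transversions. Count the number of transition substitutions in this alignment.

1

Mismatches occur at site 1 (A↔T, transversion), site 2 (T↔A, transversion), site 6 (G↔C, transversion), site 8 (C↔A, transversion), site 10 (T↔G, transversion), site 11 (T↔A, transversion), site 12 (T↔A, transversion), site 14 (C↔T, transition).
Of the 8 differences, 1 transition and 7 transversions, so the answer is 1.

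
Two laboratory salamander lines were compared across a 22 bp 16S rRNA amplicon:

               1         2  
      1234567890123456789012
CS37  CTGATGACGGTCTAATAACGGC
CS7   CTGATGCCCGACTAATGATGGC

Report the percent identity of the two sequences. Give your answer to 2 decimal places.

Differing sites — 7:A/C; 9:G/C; 11:T/A; 17:A/G; 19:C/T.
17 of the 22 sites match, so the percent identity is 17/22 × 100 = 77.27%.

77.27%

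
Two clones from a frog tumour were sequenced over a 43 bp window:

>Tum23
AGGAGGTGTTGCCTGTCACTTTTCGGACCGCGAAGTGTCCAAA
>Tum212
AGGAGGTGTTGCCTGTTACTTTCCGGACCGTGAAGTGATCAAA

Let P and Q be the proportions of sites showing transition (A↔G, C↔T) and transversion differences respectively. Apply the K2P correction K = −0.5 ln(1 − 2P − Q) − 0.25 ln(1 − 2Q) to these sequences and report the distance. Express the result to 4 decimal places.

0.1293

Differing sites — 17:C/T (Ti); 23:T/C (Ti); 31:C/T (Ti); 38:T/A (Tv); 39:C/T (Ti).
Of the 5 differences, 4 transitions and 1 transversion over 43 sites: P = 4/43 = 0.093023, Q = 1/43 = 0.023256.
d = −0.5·ln(0.790698) − 0.25·ln(0.953488) = −0.5·(-0.234839) − 0.25·(-0.047628) = 0.1293.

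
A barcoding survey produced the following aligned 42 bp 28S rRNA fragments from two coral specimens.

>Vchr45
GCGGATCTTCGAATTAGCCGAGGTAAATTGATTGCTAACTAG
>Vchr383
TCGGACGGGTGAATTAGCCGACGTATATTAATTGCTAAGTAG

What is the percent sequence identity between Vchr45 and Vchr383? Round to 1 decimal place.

Mismatches occur at site 1 (G/T), site 6 (T/C), site 7 (C/G), site 8 (T/G), site 9 (T/G), site 10 (C/T), site 22 (G/C), site 26 (A/T), site 30 (G/A), site 39 (C/G).
32 of the 42 sites match, so the percent identity is 32/42 × 100 = 76.2%.

76.2%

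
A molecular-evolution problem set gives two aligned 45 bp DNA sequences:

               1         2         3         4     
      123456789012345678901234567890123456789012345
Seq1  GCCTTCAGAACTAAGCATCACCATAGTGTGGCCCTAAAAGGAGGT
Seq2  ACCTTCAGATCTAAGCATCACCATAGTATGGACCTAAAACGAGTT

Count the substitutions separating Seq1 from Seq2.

6

The sequences differ at positions 1 (G/A), 10 (A/T), 28 (G/A), 32 (C/A), 40 (G/C), 44 (G/T).
That gives 6 mismatches out of 45 aligned sites, so the Hamming distance is 6.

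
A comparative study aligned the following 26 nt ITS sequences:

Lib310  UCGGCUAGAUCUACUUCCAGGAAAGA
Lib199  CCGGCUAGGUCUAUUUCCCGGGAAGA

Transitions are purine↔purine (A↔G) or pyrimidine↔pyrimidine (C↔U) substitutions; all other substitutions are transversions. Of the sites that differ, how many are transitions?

4

Mismatches occur at site 1 (U/C, transition), site 9 (A/G, transition), site 14 (C/U, transition), site 19 (A/C, transversion), site 22 (A/G, transition).
Of the 5 differences, 4 transitions and 1 transversion, so the answer is 4.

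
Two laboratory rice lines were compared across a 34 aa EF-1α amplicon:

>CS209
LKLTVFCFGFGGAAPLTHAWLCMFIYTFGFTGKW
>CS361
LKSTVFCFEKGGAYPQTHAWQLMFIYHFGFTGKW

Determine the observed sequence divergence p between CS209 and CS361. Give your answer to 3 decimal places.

Differing sites — 3:L/S; 9:G/E; 10:F/K; 14:A/Y; 16:L/Q; 21:L/Q; 22:C/L; 27:T/H.
There are 8 differences over 34 sites, so p = 8/34 = 0.235.

0.235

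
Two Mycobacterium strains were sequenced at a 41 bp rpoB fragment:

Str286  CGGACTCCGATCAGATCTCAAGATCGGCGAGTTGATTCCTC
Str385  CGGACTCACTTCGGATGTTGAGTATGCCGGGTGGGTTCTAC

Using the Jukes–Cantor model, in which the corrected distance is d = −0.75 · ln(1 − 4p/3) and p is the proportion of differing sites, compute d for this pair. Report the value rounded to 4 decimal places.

0.5510

The sequences differ at positions 8 (C/A), 9 (G/C), 10 (A/T), 13 (A/G), 17 (C/G), 19 (C/T), 20 (A/G), 23 (A/T), 24 (T/A), 25 (C/T), 27 (G/C), 30 (A/G), 33 (T/G), 35 (A/G), 39 (C/T), 40 (T/A).
p = 16/41 = 0.390244.
d = −0.75 · ln(1 − (4/3)·0.390244) = −0.75 · ln(0.479675) = −0.75 · (-0.734646) = 0.5510.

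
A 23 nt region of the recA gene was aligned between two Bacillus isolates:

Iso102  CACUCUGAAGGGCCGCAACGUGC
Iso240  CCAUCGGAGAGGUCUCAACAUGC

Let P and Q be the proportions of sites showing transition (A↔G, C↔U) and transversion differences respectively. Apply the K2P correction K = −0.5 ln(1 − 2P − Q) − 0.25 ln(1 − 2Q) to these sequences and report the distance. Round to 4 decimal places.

0.4757

Mismatches occur at site 2 (A↔C, transversion), site 3 (C↔A, transversion), site 6 (U↔G, transversion), site 9 (A↔G, transition), site 10 (G↔A, transition), site 13 (C↔U, transition), site 15 (G↔U, transversion), site 20 (G↔A, transition).
Of the 8 differences, 4 transitions and 4 transversions over 23 sites: P = 4/23 = 0.173913, Q = 4/23 = 0.173913.
d = −0.5·ln(0.478261) − 0.25·ln(0.652174) = −0.5·(-0.737599) − 0.25·(-0.427444) = 0.4757.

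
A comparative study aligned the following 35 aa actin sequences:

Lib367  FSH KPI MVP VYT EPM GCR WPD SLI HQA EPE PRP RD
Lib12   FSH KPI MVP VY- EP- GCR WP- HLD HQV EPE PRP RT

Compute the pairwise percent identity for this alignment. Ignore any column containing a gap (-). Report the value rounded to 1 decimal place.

Excluding the 3 gap columns leaves 32 comparable sites.
Differing sites — 22:S/H; 24:I/D; 27:A/V; 35:D/T.
28 of the 32 comparable sites match, so the percent identity is 28/32 × 100 = 87.5%.

87.5%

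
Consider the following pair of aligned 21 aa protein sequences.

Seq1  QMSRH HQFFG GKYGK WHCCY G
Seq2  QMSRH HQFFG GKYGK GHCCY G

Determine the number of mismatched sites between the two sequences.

1

The sequences differ at position 16 (W/G).
That gives 1 mismatch out of 21 aligned sites, so the Hamming distance is 1.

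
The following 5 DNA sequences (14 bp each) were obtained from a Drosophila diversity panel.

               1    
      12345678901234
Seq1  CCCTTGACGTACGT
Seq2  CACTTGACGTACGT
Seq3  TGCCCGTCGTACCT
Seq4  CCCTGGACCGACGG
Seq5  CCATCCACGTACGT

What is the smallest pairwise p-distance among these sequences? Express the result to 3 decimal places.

Pairwise Hamming distances:
  Seq1 vs Seq2: 1
  Seq1 vs Seq3: 6
  Seq1 vs Seq4: 4
  Seq1 vs Seq5: 3
  Seq2 vs Seq3: 6
  Seq2 vs Seq4: 5
  Seq2 vs Seq5: 4
  Seq3 vs Seq4: 9
  Seq3 vs Seq5: 7
  Seq4 vs Seq5: 6
The smallest is 1 mismatch, between Seq1 and Seq2; p = 1/14 = 0.071.

0.071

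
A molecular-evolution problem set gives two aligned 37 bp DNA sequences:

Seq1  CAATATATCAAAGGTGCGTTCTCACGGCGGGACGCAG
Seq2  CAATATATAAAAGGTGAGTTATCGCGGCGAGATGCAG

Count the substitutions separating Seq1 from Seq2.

Mismatches occur at site 9 (C↔A), site 17 (C↔A), site 21 (C↔A), site 24 (A↔G), site 30 (G↔A), site 33 (C↔T).
That gives 6 mismatches out of 37 aligned sites, so the Hamming distance is 6.

6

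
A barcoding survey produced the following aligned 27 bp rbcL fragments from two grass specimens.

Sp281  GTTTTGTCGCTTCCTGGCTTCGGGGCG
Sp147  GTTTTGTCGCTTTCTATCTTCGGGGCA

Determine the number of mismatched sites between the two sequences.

Differing sites — 13:C/T; 16:G/A; 17:G/T; 27:G/A.
That gives 4 mismatches out of 27 aligned sites, so the Hamming distance is 4.

4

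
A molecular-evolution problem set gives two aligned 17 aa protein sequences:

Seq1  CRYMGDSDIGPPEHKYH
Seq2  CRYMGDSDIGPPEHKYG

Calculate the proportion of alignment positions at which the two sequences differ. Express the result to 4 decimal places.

The sequences differ at position 17 (H/G).
There are 1 differences over 17 sites, so p = 1/17 = 0.0588.

0.0588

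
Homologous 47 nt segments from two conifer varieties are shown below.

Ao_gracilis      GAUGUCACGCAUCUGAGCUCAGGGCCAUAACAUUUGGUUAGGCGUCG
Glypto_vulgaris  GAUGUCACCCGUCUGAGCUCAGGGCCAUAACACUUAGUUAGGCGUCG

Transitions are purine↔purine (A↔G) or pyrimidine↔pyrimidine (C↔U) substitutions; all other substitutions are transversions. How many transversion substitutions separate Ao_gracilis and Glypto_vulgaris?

1

The sequences differ at positions 9 (G/C, transversion), 11 (A/G, transition), 33 (U/C, transition), 36 (G/A, transition).
Of the 4 differences, 3 transitions and 1 transversion, so the answer is 1.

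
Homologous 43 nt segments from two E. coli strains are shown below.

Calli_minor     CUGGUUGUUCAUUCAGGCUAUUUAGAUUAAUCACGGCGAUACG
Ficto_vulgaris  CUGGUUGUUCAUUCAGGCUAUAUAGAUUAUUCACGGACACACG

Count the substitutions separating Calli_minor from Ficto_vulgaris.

5

Mismatches occur at site 22 (U→A), site 30 (A→U), site 37 (C→A), site 38 (G→C), site 40 (U→C).
That gives 5 mismatches out of 43 aligned sites, so the Hamming distance is 5.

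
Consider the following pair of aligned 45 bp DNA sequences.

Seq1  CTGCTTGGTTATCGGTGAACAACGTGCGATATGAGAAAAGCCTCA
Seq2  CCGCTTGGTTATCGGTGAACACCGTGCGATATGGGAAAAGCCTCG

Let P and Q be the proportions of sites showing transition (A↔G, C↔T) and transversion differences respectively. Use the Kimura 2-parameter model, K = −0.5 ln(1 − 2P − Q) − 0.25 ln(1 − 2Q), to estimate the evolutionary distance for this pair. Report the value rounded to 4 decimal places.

0.0959

Mismatches occur at site 2 (T↔C, transition), site 22 (A↔C, transversion), site 34 (A↔G, transition), site 45 (A↔G, transition).
Of the 4 differences, 3 transitions and 1 transversion over 45 sites: P = 3/45 = 0.066667, Q = 1/45 = 0.022222.
d = −0.5·ln(0.844444) − 0.25·ln(0.955556) = −0.5·(-0.169077) − 0.25·(-0.045462) = 0.0959.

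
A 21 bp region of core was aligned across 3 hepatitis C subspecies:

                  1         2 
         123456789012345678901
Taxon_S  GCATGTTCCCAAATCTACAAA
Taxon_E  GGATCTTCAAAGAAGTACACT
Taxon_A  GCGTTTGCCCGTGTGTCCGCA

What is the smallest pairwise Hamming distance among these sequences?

Pairwise Hamming distances:
  Taxon_S vs Taxon_E: 9
  Taxon_S vs Taxon_A: 10
  Taxon_E vs Taxon_A: 13
The smallest is 9, between Taxon_S and Taxon_E.

9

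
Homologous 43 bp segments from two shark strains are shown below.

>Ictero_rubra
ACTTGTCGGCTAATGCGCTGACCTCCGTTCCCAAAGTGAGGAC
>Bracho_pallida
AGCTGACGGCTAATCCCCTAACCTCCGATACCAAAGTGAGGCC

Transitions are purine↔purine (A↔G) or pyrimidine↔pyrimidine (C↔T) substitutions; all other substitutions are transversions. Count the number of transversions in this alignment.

Mismatches occur at site 2 (C/G, transversion), site 3 (T/C, transition), site 6 (T/A, transversion), site 15 (G/C, transversion), site 17 (G/C, transversion), site 20 (G/A, transition), site 28 (T/A, transversion), site 30 (C/A, transversion), site 42 (A/C, transversion).
Of the 9 differences, 2 transitions and 7 transversions, so the answer is 7.

7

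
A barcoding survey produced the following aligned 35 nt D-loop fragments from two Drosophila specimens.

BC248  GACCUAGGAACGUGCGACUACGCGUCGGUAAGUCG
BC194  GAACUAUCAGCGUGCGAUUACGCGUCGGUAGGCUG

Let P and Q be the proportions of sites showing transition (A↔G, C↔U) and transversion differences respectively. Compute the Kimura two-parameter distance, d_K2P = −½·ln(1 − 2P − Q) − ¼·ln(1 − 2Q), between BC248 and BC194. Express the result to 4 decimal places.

Mismatches occur at site 3 (C→A, transversion), site 7 (G→U, transversion), site 8 (G→C, transversion), site 10 (A→G, transition), site 18 (C→U, transition), site 31 (A→G, transition), site 33 (U→C, transition), site 34 (C→U, transition).
Of the 8 differences, 5 transitions and 3 transversions over 35 sites: P = 5/35 = 0.142857, Q = 3/35 = 0.085714.
d = −0.5·ln(0.628572) − 0.25·ln(0.828572) = −0.5·(-0.464305) − 0.25·(-0.188052) = 0.2792.

0.2792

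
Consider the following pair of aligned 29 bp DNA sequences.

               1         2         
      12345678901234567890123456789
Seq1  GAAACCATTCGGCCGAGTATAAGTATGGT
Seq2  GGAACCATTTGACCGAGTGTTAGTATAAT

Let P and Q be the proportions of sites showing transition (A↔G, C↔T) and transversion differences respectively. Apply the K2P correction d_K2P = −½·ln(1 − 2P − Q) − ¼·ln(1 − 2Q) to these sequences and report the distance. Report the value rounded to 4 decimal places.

Differing sites — 2:A/G (Ti); 10:C/T (Ti); 12:G/A (Ti); 19:A/G (Ti); 21:A/T (Tv); 27:G/A (Ti); 28:G/A (Ti).
Of the 7 differences, 6 transitions and 1 transversion over 29 sites: P = 6/29 = 0.206897, Q = 1/29 = 0.034483.
d = −0.5·ln(0.551723) − 0.25·ln(0.931034) = −0.5·(-0.594709) − 0.25·(-0.071459) = 0.3152.

0.3152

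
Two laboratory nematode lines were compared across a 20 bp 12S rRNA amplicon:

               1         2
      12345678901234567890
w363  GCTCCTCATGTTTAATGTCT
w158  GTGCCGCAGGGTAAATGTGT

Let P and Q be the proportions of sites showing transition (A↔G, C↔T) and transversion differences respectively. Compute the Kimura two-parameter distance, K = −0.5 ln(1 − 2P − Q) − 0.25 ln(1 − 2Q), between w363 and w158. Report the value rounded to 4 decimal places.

0.4845

The sequences differ at positions 2 (C/T, transition), 3 (T/G, transversion), 6 (T/G, transversion), 9 (T/G, transversion), 11 (T/G, transversion), 13 (T/A, transversion), 19 (C/G, transversion).
Of the 7 differences, 1 transition and 6 transversions over 20 sites: P = 1/20 = 0.050000, Q = 6/20 = 0.300000.
d = −0.5·ln(0.600000) − 0.25·ln(0.400000) = −0.5·(-0.510826) − 0.25·(-0.916291) = 0.4845.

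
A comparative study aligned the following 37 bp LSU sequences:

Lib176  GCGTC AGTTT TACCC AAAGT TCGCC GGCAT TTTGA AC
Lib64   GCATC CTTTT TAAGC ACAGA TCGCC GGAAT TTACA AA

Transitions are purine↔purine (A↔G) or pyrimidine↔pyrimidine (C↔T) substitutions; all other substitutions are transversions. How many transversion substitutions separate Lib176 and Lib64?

10

Mismatches occur at site 3 (G↔A, transition), site 6 (A↔C, transversion), site 7 (G↔T, transversion), site 13 (C↔A, transversion), site 14 (C↔G, transversion), site 17 (A↔C, transversion), site 20 (T↔A, transversion), site 28 (C↔A, transversion), site 33 (T↔A, transversion), site 34 (G↔C, transversion), site 37 (C↔A, transversion).
Of the 11 differences, 1 transition and 10 transversions, so the answer is 10.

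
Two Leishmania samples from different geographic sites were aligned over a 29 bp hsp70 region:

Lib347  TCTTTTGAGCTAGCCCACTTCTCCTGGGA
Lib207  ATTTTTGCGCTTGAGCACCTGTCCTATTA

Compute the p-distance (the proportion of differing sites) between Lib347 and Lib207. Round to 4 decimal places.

The sequences differ at positions 1 (T/A), 2 (C/T), 8 (A/C), 12 (A/T), 14 (C/A), 15 (C/G), 19 (T/C), 21 (C/G), 26 (G/A), 27 (G/T), 28 (G/T).
There are 11 differences over 29 sites, so p = 11/29 = 0.3793.

0.3793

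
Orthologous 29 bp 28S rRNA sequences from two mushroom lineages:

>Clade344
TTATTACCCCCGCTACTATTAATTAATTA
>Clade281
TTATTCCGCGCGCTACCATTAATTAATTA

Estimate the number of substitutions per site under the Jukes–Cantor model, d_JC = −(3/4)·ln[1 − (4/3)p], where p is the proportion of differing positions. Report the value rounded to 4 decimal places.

The sequences differ at positions 6 (A/C), 8 (C/G), 10 (C/G), 17 (T/C).
p = 4/29 = 0.137931.
d = −0.75 · ln(1 − (4/3)·0.137931) = −0.75 · ln(0.816092) = −0.75 · (-0.203228) = 0.1524.

0.1524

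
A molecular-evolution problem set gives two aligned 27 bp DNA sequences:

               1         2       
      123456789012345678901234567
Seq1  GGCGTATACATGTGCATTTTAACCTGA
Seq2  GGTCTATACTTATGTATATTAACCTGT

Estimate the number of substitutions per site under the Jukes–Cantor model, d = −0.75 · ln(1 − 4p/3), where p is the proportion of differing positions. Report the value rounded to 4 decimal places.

The sequences differ at positions 3 (C/T), 4 (G/C), 10 (A/T), 12 (G/A), 15 (C/T), 18 (T/A), 27 (A/T).
p = 7/27 = 0.259259.
d = −0.75 · ln(1 − (4/3)·0.259259) = −0.75 · ln(0.654321) = −0.75 · (-0.424157) = 0.3181.

0.3181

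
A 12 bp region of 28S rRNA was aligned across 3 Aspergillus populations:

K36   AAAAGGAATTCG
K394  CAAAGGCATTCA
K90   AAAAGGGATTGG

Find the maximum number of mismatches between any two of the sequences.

4

Pairwise Hamming distances:
  K36 vs K394: 3
  K36 vs K90: 2
  K394 vs K90: 4
The largest is 4, between K394 and K90.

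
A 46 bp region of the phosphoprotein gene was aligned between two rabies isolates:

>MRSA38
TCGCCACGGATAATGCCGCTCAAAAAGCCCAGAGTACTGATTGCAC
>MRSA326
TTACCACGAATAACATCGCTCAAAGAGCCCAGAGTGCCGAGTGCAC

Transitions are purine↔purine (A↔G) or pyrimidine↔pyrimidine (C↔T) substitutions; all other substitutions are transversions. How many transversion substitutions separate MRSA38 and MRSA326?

The sequences differ at positions 2 (C/T, transition), 3 (G/A, transition), 9 (G/A, transition), 14 (T/C, transition), 15 (G/A, transition), 16 (C/T, transition), 25 (A/G, transition), 36 (A/G, transition), 38 (T/C, transition), 41 (T/G, transversion).
Of the 10 differences, 9 transitions and 1 transversion, so the answer is 1.

1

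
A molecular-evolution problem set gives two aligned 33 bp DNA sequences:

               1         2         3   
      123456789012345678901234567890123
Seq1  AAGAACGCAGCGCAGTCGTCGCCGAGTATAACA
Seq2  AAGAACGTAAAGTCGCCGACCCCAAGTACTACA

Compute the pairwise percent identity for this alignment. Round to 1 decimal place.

The sequences differ at positions 8 (C/T), 10 (G/A), 11 (C/A), 13 (C/T), 14 (A/C), 16 (T/C), 19 (T/A), 21 (G/C), 24 (G/A), 29 (T/C), 30 (A/T).
22 of the 33 sites match, so the percent identity is 22/33 × 100 = 66.7%.

66.7%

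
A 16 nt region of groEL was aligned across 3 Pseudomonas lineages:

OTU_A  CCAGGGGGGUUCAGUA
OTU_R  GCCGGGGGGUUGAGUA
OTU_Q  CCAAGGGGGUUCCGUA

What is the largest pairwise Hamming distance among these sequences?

Pairwise Hamming distances:
  OTU_A vs OTU_R: 3
  OTU_A vs OTU_Q: 2
  OTU_R vs OTU_Q: 5
The largest is 5, between OTU_R and OTU_Q.

5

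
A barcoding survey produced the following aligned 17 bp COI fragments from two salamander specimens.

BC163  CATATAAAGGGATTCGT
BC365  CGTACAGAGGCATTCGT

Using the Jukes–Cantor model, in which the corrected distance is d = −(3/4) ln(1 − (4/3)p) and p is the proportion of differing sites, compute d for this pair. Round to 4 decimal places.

0.2824

Differing sites — 2:A/G; 5:T/C; 7:A/G; 11:G/C.
p = 4/17 = 0.235294.
d = −0.75 · ln(1 − (4/3)·0.235294) = −0.75 · ln(0.686275) = −0.75 · (-0.376477) = 0.2824.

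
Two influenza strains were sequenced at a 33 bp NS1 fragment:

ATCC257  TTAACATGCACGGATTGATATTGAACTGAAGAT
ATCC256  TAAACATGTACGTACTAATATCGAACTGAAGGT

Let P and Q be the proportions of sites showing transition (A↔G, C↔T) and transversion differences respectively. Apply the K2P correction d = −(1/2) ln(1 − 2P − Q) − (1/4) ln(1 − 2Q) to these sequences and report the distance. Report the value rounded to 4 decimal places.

0.2583

Mismatches occur at site 2 (T→A, transversion), site 9 (C→T, transition), site 13 (G→T, transversion), site 15 (T→C, transition), site 17 (G→A, transition), site 22 (T→C, transition), site 32 (A→G, transition).
Of the 7 differences, 5 transitions and 2 transversions over 33 sites: P = 5/33 = 0.151515, Q = 2/33 = 0.060606.
d = −0.5·ln(0.636364) − 0.25·ln(0.878788) = −0.5·(-0.451985) − 0.25·(-0.129212) = 0.2583.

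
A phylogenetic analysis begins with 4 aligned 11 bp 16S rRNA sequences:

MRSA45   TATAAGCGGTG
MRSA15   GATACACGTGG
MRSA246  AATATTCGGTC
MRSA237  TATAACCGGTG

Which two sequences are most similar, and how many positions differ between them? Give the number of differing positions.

Pairwise Hamming distances:
  MRSA45 vs MRSA15: 5
  MRSA45 vs MRSA246: 4
  MRSA45 vs MRSA237: 1
  MRSA15 vs MRSA246: 6
  MRSA15 vs MRSA237: 5
  MRSA246 vs MRSA237: 4
The smallest is 1, between MRSA45 and MRSA237.

1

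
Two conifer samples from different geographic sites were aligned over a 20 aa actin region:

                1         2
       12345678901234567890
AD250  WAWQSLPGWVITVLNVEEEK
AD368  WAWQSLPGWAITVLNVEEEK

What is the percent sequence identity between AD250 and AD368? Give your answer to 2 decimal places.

95.00%

A single mismatch occurs at site 10 (V↔A).
19 of the 20 sites match, so the percent identity is 19/20 × 100 = 95.00%.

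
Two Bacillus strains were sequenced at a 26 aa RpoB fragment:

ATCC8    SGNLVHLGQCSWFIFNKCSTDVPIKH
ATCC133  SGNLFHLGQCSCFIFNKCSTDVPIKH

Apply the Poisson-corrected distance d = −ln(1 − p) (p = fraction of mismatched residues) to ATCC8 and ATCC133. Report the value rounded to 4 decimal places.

Differing sites — 5:V/F; 12:W/C.
p = 2/26 = 0.076923.
d = −ln(1 − 0.076923) = −ln(0.923077) = 0.0800.

0.0800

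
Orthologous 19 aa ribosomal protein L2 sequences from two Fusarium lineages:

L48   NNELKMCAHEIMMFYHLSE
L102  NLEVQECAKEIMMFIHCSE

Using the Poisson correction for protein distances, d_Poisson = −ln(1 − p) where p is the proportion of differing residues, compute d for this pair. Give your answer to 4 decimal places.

0.4595

Mismatches occur at site 2 (N↔L), site 4 (L↔V), site 5 (K↔Q), site 6 (M↔E), site 9 (H↔K), site 15 (Y↔I), site 17 (L↔C).
p = 7/19 = 0.368421.
d = −ln(1 − 0.368421) = −ln(0.631579) = 0.4595.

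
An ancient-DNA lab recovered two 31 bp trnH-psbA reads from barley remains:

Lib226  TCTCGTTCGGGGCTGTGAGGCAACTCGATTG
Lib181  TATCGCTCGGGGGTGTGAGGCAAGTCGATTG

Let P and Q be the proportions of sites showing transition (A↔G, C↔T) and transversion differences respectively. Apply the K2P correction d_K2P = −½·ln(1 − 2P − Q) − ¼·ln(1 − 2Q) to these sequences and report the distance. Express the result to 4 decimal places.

The sequences differ at positions 2 (C/A, transversion), 6 (T/C, transition), 13 (C/G, transversion), 24 (C/G, transversion).
Of the 4 differences, 1 transition and 3 transversions over 31 sites: P = 1/31 = 0.032258, Q = 3/31 = 0.096774.
d = −0.5·ln(0.838710) − 0.25·ln(0.806452) = −0.5·(-0.175890) − 0.25·(-0.215111) = 0.1417.

0.1417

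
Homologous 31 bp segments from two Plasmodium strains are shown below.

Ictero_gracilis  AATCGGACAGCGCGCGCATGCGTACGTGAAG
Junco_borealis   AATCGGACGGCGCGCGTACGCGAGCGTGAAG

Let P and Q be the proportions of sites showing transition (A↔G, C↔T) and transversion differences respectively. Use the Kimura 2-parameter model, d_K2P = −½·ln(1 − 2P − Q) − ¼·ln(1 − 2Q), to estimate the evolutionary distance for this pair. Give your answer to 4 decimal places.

0.1881

Differing sites — 9:A/G (Ti); 17:C/T (Ti); 19:T/C (Ti); 23:T/A (Tv); 24:A/G (Ti).
Of the 5 differences, 4 transitions and 1 transversion over 31 sites: P = 4/31 = 0.129032, Q = 1/31 = 0.032258.
d = −0.5·ln(0.709678) − 0.25·ln(0.935484) = −0.5·(-0.342944) − 0.25·(-0.066691) = 0.1881.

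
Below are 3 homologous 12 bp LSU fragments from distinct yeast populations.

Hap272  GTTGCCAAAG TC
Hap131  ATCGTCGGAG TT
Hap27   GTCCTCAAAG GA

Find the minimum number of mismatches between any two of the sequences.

Pairwise Hamming distances:
  Hap272 vs Hap131: 6
  Hap272 vs Hap27: 5
  Hap131 vs Hap27: 6
The smallest is 5, between Hap272 and Hap27.

5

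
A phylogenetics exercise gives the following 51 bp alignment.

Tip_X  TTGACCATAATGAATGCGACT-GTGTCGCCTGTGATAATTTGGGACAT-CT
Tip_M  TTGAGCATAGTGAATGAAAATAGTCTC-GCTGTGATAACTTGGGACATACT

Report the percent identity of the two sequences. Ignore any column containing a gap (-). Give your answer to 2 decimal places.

Excluding the 3 gap columns leaves 48 comparable sites.
The sequences differ at positions 5 (C/G), 10 (A/G), 17 (C/A), 18 (G/A), 20 (C/A), 25 (G/C), 29 (C/G), 39 (T/C).
40 of the 48 comparable sites match, so the percent identity is 40/48 × 100 = 83.33%.

83.33%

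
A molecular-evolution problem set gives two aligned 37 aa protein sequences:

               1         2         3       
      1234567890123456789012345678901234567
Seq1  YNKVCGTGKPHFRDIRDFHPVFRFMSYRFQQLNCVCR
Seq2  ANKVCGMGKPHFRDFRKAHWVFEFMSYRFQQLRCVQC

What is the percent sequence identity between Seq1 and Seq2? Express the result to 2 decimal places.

72.97%

Differing sites — 1:Y/A; 7:T/M; 15:I/F; 17:D/K; 18:F/A; 20:P/W; 23:R/E; 33:N/R; 36:C/Q; 37:R/C.
27 of the 37 sites match, so the percent identity is 27/37 × 100 = 72.97%.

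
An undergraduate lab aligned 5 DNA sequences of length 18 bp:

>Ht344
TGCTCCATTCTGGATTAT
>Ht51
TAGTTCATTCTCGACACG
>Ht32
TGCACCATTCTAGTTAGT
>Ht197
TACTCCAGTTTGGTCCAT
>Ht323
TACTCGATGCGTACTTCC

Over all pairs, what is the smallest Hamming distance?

5

Pairwise Hamming distances:
  Ht344 vs Ht51: 8
  Ht344 vs Ht32: 5
  Ht344 vs Ht197: 6
  Ht344 vs Ht323: 9
  Ht51 vs Ht32: 9
  Ht51 vs Ht197: 9
  Ht51 vs Ht323: 11
  Ht32 vs Ht197: 8
  Ht32 vs Ht323: 11
  Ht197 vs Ht323: 12
The smallest is 5, between Ht344 and Ht32.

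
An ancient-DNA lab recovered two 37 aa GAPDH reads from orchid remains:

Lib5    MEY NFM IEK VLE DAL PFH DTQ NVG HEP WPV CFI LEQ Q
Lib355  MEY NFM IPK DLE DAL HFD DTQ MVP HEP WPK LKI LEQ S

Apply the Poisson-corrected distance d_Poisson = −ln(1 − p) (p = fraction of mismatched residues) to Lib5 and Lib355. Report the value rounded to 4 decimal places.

0.3151

Mismatches occur at site 8 (E↔P), site 10 (V↔D), site 16 (P↔H), site 18 (H↔D), site 22 (N↔M), site 24 (G↔P), site 30 (V↔K), site 31 (C↔L), site 32 (F↔K), site 37 (Q↔S).
p = 10/37 = 0.270270.
d = −ln(1 − 0.270270) = −ln(0.729730) = 0.3151.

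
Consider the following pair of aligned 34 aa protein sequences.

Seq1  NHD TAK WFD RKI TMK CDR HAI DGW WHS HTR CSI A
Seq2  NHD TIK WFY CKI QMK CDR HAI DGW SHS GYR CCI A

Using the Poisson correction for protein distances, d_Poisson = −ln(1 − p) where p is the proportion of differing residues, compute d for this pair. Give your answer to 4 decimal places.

Mismatches occur at site 5 (A→I), site 9 (D→Y), site 10 (R→C), site 13 (T→Q), site 25 (W→S), site 28 (H→G), site 29 (T→Y), site 32 (S→C).
p = 8/34 = 0.235294.
d = −ln(1 − 0.235294) = −ln(0.764706) = 0.2683.

0.2683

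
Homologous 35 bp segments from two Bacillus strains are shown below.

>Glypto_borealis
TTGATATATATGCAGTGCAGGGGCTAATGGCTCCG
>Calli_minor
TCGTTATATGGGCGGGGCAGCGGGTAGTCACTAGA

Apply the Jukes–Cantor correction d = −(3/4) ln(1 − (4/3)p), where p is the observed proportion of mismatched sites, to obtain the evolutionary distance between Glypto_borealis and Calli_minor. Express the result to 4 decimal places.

Mismatches occur at site 2 (T↔C), site 4 (A↔T), site 10 (A↔G), site 11 (T↔G), site 14 (A↔G), site 16 (T↔G), site 21 (G↔C), site 24 (C↔G), site 27 (A↔G), site 29 (G↔C), site 30 (G↔A), site 33 (C↔A), site 34 (C↔G), site 35 (G↔A).
p = 14/35 = 0.400000.
d = −0.75 · ln(1 − (4/3)·0.400000) = −0.75 · ln(0.466667) = −0.75 · (-0.762139) = 0.5716.

0.5716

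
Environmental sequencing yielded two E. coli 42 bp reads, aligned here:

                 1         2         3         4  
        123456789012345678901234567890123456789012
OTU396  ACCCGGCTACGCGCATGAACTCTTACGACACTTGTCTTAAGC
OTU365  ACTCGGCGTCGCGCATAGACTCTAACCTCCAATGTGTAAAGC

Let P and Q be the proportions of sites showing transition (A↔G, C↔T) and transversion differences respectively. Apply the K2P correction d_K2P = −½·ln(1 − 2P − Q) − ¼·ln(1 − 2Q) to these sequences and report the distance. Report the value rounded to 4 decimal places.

The sequences differ at positions 3 (C/T, transition), 8 (T/G, transversion), 9 (A/T, transversion), 17 (G/A, transition), 18 (A/G, transition), 24 (T/A, transversion), 27 (G/C, transversion), 28 (A/T, transversion), 30 (A/C, transversion), 31 (C/A, transversion), 32 (T/A, transversion), 36 (C/G, transversion), 38 (T/A, transversion).
Of the 13 differences, 3 transitions and 10 transversions over 42 sites: P = 3/42 = 0.071429, Q = 10/42 = 0.238095.
d = −0.5·ln(0.619047) − 0.25·ln(0.523810) = −0.5·(-0.479574) − 0.25·(-0.646626) = 0.4014.

0.4014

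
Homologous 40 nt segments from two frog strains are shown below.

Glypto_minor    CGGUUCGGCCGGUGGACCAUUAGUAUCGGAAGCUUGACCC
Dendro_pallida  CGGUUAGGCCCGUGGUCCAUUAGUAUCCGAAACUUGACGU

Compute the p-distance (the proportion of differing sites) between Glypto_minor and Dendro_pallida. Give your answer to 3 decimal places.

Mismatches occur at site 6 (C/A), site 11 (G/C), site 16 (A/U), site 28 (G/C), site 32 (G/A), site 39 (C/G), site 40 (C/U).
There are 7 differences over 40 sites, so p = 7/40 = 0.175.

0.175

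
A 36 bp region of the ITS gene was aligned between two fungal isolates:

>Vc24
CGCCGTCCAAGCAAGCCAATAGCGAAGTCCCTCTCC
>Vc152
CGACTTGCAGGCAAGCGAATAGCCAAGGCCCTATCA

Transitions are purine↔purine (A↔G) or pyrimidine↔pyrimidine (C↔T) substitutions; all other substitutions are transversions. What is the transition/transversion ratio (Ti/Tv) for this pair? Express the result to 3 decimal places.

0.125

The sequences differ at positions 3 (C/A, transversion), 5 (G/T, transversion), 7 (C/G, transversion), 10 (A/G, transition), 17 (C/G, transversion), 24 (G/C, transversion), 28 (T/G, transversion), 33 (C/A, transversion), 36 (C/A, transversion).
Of the 9 differences, 1 transition and 8 transversions, so Ti/Tv = 1/8 = 0.125.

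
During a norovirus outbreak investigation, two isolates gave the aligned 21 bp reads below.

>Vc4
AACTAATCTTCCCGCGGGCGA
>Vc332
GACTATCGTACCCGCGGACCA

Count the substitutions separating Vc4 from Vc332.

The sequences differ at positions 1 (A/G), 6 (A/T), 7 (T/C), 8 (C/G), 10 (T/A), 18 (G/A), 20 (G/C).
That gives 7 mismatches out of 21 aligned sites, so the Hamming distance is 7.

7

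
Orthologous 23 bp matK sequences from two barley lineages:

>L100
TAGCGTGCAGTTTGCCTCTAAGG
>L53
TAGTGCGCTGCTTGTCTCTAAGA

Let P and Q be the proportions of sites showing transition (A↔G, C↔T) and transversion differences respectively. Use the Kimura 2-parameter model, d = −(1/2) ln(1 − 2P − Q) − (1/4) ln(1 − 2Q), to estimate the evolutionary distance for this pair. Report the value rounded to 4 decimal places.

0.3480

Differing sites — 4:C/T (Ti); 6:T/C (Ti); 9:A/T (Tv); 11:T/C (Ti); 15:C/T (Ti); 23:G/A (Ti).
Of the 6 differences, 5 transitions and 1 transversion over 23 sites: P = 5/23 = 0.217391, Q = 1/23 = 0.043478.
d = −0.5·ln(0.521740) − 0.25·ln(0.913044) = −0.5·(-0.650586) − 0.25·(-0.090971) = 0.3480.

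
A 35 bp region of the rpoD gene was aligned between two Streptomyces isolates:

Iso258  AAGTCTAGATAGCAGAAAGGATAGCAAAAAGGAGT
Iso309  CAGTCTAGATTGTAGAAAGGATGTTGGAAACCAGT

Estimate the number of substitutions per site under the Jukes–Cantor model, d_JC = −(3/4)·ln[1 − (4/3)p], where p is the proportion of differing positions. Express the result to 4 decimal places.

0.3597

Mismatches occur at site 1 (A/C), site 11 (A/T), site 13 (C/T), site 23 (A/G), site 24 (G/T), site 25 (C/T), site 26 (A/G), site 27 (A/G), site 31 (G/C), site 32 (G/C).
p = 10/35 = 0.285714.
d = −0.75 · ln(1 − (4/3)·0.285714) = −0.75 · ln(0.619048) = −0.75 · (-0.479572) = 0.3597.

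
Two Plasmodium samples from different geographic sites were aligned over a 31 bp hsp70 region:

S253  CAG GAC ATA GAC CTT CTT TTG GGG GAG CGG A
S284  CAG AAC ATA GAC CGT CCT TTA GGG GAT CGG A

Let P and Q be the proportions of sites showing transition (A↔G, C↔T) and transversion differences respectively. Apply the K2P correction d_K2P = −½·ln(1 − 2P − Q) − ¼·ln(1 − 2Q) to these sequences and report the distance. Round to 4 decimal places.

0.1838

The sequences differ at positions 4 (G/A, transition), 14 (T/G, transversion), 17 (T/C, transition), 21 (G/A, transition), 27 (G/T, transversion).
Of the 5 differences, 3 transitions and 2 transversions over 31 sites: P = 3/31 = 0.096774, Q = 2/31 = 0.064516.
d = −0.5·ln(0.741936) − 0.25·ln(0.870968) = −0.5·(-0.298492) − 0.25·(-0.138150) = 0.1838.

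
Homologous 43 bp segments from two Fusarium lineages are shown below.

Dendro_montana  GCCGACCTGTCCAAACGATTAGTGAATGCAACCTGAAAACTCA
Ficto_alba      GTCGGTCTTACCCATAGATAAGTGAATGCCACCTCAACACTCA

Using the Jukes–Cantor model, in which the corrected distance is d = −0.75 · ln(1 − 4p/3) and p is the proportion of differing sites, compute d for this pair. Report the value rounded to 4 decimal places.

0.3490

The sequences differ at positions 2 (C/T), 5 (A/G), 6 (C/T), 9 (G/T), 10 (T/A), 13 (A/C), 15 (A/T), 16 (C/A), 20 (T/A), 30 (A/C), 35 (G/C), 38 (A/C).
p = 12/43 = 0.279070.
d = −0.75 · ln(1 − (4/3)·0.279070) = −0.75 · ln(0.627907) = −0.75 · (-0.465363) = 0.3490.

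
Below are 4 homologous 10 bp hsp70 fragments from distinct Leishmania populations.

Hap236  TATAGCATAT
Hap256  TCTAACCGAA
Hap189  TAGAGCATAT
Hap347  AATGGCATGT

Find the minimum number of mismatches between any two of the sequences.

1

Pairwise Hamming distances:
  Hap236 vs Hap256: 5
  Hap236 vs Hap189: 1
  Hap236 vs Hap347: 3
  Hap256 vs Hap189: 6
  Hap256 vs Hap347: 8
  Hap189 vs Hap347: 4
The smallest is 1, between Hap236 and Hap189.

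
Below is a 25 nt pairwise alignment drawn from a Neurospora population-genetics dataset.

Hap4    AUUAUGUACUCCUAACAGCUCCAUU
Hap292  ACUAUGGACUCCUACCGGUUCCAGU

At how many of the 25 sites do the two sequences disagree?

The sequences differ at positions 2 (U/C), 7 (U/G), 15 (A/C), 17 (A/G), 19 (C/U), 24 (U/G).
That gives 6 mismatches out of 25 aligned sites, so the Hamming distance is 6.

6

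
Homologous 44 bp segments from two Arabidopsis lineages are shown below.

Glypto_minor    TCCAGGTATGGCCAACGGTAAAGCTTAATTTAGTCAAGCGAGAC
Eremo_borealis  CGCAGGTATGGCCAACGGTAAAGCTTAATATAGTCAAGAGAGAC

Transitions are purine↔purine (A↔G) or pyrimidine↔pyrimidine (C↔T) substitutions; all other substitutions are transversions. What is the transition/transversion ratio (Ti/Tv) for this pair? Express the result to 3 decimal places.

Mismatches occur at site 1 (T↔C, transition), site 2 (C↔G, transversion), site 30 (T↔A, transversion), site 39 (C↔A, transversion).
Of the 4 differences, 1 transition and 3 transversions, so Ti/Tv = 1/3 = 0.333.

0.333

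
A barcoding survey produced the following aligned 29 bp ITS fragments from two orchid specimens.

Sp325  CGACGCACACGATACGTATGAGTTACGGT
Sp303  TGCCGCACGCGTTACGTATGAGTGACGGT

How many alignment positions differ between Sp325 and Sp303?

Mismatches occur at site 1 (C↔T), site 3 (A↔C), site 9 (A↔G), site 12 (A↔T), site 24 (T↔G).
That gives 5 mismatches out of 29 aligned sites, so the Hamming distance is 5.

5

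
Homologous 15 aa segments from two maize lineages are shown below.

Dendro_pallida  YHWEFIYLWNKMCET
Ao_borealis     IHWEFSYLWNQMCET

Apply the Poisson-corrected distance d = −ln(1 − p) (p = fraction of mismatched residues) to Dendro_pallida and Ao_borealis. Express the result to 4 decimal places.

Mismatches occur at site 1 (Y→I), site 6 (I→S), site 11 (K→Q).
p = 3/15 = 0.200000.
d = −ln(1 − 0.200000) = −ln(0.800000) = 0.2231.

0.2231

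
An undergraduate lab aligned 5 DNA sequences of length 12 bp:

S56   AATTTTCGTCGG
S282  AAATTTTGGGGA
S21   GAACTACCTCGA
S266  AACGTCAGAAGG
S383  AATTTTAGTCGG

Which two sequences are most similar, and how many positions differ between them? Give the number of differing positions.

1

Pairwise Hamming distances:
  S56 vs S282: 5
  S56 vs S21: 6
  S56 vs S266: 6
  S56 vs S383: 1
  S282 vs S21: 7
  S282 vs S266: 7
  S282 vs S383: 5
  S21 vs S266: 9
  S21 vs S383: 7
  S266 vs S383: 5
The smallest is 1, between S56 and S383.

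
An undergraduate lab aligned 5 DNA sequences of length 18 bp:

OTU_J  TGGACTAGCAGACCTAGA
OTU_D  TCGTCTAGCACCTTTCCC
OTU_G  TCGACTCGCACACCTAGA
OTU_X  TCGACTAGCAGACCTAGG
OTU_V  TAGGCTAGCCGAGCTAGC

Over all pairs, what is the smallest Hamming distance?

2

Pairwise Hamming distances:
  OTU_J vs OTU_D: 9
  OTU_J vs OTU_G: 3
  OTU_J vs OTU_X: 2
  OTU_J vs OTU_V: 5
  OTU_D vs OTU_G: 8
  OTU_D vs OTU_X: 8
  OTU_D vs OTU_V: 9
  OTU_G vs OTU_X: 3
  OTU_G vs OTU_V: 7
  OTU_X vs OTU_V: 5
The smallest is 2, between OTU_J and OTU_X.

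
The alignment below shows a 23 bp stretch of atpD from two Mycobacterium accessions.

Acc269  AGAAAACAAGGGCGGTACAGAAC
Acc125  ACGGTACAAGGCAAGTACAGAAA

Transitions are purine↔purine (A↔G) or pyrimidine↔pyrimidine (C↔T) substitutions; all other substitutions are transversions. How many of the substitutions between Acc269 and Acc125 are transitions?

The sequences differ at positions 2 (G/C, transversion), 3 (A/G, transition), 4 (A/G, transition), 5 (A/T, transversion), 12 (G/C, transversion), 13 (C/A, transversion), 14 (G/A, transition), 23 (C/A, transversion).
Of the 8 differences, 3 transitions and 5 transversions, so the answer is 3.

3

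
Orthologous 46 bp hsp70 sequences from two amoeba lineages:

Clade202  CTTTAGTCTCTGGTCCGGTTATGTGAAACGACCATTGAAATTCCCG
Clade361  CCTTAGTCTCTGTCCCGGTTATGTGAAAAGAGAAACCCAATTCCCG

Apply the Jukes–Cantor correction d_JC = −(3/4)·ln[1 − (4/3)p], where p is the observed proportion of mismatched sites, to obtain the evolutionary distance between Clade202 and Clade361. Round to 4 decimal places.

0.2567

The sequences differ at positions 2 (T/C), 13 (G/T), 14 (T/C), 29 (C/A), 32 (C/G), 33 (C/A), 35 (T/A), 36 (T/C), 37 (G/C), 38 (A/C).
p = 10/46 = 0.217391.
d = −0.75 · ln(1 − (4/3)·0.217391) = −0.75 · ln(0.710145) = −0.75 · (-0.342286) = 0.2567.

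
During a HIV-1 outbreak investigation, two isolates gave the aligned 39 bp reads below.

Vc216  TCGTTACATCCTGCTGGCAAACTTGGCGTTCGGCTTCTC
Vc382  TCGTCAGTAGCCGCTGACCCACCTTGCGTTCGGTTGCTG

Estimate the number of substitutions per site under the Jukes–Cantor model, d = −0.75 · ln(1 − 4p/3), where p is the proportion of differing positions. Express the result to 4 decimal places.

The sequences differ at positions 5 (T/C), 7 (C/G), 8 (A/T), 9 (T/A), 10 (C/G), 12 (T/C), 17 (G/A), 19 (A/C), 20 (A/C), 23 (T/C), 25 (G/T), 34 (C/T), 36 (T/G), 39 (C/G).
p = 14/39 = 0.358974.
d = −0.75 · ln(1 − (4/3)·0.358974) = −0.75 · ln(0.521368) = −0.75 · (-0.651299) = 0.4885.

0.4885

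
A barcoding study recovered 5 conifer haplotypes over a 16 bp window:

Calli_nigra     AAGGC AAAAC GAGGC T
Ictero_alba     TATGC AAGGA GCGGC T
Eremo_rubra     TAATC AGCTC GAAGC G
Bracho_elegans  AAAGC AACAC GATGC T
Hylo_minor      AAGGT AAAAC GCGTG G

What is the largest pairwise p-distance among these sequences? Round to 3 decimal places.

Pairwise Hamming distances:
  Calli_nigra vs Ictero_alba: 6
  Calli_nigra vs Eremo_rubra: 8
  Calli_nigra vs Bracho_elegans: 3
  Calli_nigra vs Hylo_minor: 5
  Ictero_alba vs Eremo_rubra: 9
  Ictero_alba vs Bracho_elegans: 7
  Ictero_alba vs Hylo_minor: 9
  Eremo_rubra vs Bracho_elegans: 6
  Eremo_rubra vs Hylo_minor: 11
  Bracho_elegans vs Hylo_minor: 8
The largest is 11 mismatches, between Eremo_rubra and Hylo_minor; p = 11/16 = 0.688.

0.688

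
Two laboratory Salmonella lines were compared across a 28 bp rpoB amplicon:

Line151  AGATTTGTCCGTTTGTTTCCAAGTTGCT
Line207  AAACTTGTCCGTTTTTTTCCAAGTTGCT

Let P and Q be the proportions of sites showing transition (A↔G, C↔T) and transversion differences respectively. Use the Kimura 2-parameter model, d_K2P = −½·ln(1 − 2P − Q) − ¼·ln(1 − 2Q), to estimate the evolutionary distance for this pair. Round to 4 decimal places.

0.1169

The sequences differ at positions 2 (G/A, transition), 4 (T/C, transition), 15 (G/T, transversion).
Of the 3 differences, 2 transitions and 1 transversion over 28 sites: P = 2/28 = 0.071429, Q = 1/28 = 0.035714.
d = −0.5·ln(0.821428) − 0.25·ln(0.928572) = −0.5·(-0.196711) − 0.25·(-0.074107) = 0.1169.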